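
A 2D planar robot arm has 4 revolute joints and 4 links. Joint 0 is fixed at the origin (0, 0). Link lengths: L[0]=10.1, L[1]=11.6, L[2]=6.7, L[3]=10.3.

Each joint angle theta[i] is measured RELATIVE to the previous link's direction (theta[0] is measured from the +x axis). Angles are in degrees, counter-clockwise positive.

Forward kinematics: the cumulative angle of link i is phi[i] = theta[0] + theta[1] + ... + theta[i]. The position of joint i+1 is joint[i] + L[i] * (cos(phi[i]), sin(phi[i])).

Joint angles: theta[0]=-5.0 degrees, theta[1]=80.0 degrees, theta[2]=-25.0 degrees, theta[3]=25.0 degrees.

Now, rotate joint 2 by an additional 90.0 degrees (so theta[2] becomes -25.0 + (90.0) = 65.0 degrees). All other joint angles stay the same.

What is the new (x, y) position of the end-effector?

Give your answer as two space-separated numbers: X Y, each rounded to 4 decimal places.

joint[0] = (0.0000, 0.0000)  (base)
link 0: phi[0] = -5 = -5 deg
  cos(-5 deg) = 0.9962, sin(-5 deg) = -0.0872
  joint[1] = (0.0000, 0.0000) + 10.1 * (0.9962, -0.0872) = (0.0000 + 10.0616, 0.0000 + -0.8803) = (10.0616, -0.8803)
link 1: phi[1] = -5 + 80 = 75 deg
  cos(75 deg) = 0.2588, sin(75 deg) = 0.9659
  joint[2] = (10.0616, -0.8803) + 11.6 * (0.2588, 0.9659) = (10.0616 + 3.0023, -0.8803 + 11.2047) = (13.0639, 10.3245)
link 2: phi[2] = -5 + 80 + 65 = 140 deg
  cos(140 deg) = -0.7660, sin(140 deg) = 0.6428
  joint[3] = (13.0639, 10.3245) + 6.7 * (-0.7660, 0.6428) = (13.0639 + -5.1325, 10.3245 + 4.3067) = (7.9314, 14.6311)
link 3: phi[3] = -5 + 80 + 65 + 25 = 165 deg
  cos(165 deg) = -0.9659, sin(165 deg) = 0.2588
  joint[4] = (7.9314, 14.6311) + 10.3 * (-0.9659, 0.2588) = (7.9314 + -9.9490, 14.6311 + 2.6658) = (-2.0177, 17.2970)
End effector: (-2.0177, 17.2970)

Answer: -2.0177 17.2970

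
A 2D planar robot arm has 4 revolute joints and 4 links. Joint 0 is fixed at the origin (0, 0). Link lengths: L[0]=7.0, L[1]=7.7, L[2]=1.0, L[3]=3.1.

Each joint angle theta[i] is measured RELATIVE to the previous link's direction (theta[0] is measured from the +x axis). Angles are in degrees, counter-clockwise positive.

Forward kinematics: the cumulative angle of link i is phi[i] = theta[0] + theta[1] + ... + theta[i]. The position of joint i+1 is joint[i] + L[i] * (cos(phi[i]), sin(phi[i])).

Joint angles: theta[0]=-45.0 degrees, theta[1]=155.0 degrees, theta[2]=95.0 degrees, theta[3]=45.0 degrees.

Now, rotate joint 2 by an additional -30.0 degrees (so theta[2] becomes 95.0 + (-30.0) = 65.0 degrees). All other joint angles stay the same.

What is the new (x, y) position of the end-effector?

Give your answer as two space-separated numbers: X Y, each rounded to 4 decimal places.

Answer: -1.0547 0.3804

Derivation:
joint[0] = (0.0000, 0.0000)  (base)
link 0: phi[0] = -45 = -45 deg
  cos(-45 deg) = 0.7071, sin(-45 deg) = -0.7071
  joint[1] = (0.0000, 0.0000) + 7 * (0.7071, -0.7071) = (0.0000 + 4.9497, 0.0000 + -4.9497) = (4.9497, -4.9497)
link 1: phi[1] = -45 + 155 = 110 deg
  cos(110 deg) = -0.3420, sin(110 deg) = 0.9397
  joint[2] = (4.9497, -4.9497) + 7.7 * (-0.3420, 0.9397) = (4.9497 + -2.6336, -4.9497 + 7.2356) = (2.3162, 2.2859)
link 2: phi[2] = -45 + 155 + 65 = 175 deg
  cos(175 deg) = -0.9962, sin(175 deg) = 0.0872
  joint[3] = (2.3162, 2.2859) + 1 * (-0.9962, 0.0872) = (2.3162 + -0.9962, 2.2859 + 0.0872) = (1.3200, 2.3730)
link 3: phi[3] = -45 + 155 + 65 + 45 = 220 deg
  cos(220 deg) = -0.7660, sin(220 deg) = -0.6428
  joint[4] = (1.3200, 2.3730) + 3.1 * (-0.7660, -0.6428) = (1.3200 + -2.3747, 2.3730 + -1.9926) = (-1.0547, 0.3804)
End effector: (-1.0547, 0.3804)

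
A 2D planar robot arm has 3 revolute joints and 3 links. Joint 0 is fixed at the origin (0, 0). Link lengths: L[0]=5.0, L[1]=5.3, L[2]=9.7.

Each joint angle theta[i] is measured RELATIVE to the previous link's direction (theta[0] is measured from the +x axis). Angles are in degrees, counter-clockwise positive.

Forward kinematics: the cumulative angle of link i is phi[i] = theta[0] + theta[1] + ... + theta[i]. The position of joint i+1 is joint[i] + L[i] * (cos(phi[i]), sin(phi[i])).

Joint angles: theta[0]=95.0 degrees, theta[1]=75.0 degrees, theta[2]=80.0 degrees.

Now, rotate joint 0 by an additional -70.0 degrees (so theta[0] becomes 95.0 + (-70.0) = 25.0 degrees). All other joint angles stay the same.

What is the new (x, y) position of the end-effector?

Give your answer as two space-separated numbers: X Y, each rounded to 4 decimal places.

Answer: -6.0888 7.3326

Derivation:
joint[0] = (0.0000, 0.0000)  (base)
link 0: phi[0] = 25 = 25 deg
  cos(25 deg) = 0.9063, sin(25 deg) = 0.4226
  joint[1] = (0.0000, 0.0000) + 5 * (0.9063, 0.4226) = (0.0000 + 4.5315, 0.0000 + 2.1131) = (4.5315, 2.1131)
link 1: phi[1] = 25 + 75 = 100 deg
  cos(100 deg) = -0.1736, sin(100 deg) = 0.9848
  joint[2] = (4.5315, 2.1131) + 5.3 * (-0.1736, 0.9848) = (4.5315 + -0.9203, 2.1131 + 5.2195) = (3.6112, 7.3326)
link 2: phi[2] = 25 + 75 + 80 = 180 deg
  cos(180 deg) = -1.0000, sin(180 deg) = 0.0000
  joint[3] = (3.6112, 7.3326) + 9.7 * (-1.0000, 0.0000) = (3.6112 + -9.7000, 7.3326 + 0.0000) = (-6.0888, 7.3326)
End effector: (-6.0888, 7.3326)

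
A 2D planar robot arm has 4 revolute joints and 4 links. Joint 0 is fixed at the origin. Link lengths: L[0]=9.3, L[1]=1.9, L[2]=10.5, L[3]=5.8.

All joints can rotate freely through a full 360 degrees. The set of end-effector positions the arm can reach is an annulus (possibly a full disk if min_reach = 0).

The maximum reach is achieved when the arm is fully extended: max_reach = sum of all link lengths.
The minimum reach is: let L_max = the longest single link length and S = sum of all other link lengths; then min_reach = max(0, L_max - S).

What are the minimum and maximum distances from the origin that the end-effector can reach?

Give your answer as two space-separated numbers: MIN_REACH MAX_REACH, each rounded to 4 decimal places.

Answer: 0.0000 27.5000

Derivation:
Link lengths: [9.3, 1.9, 10.5, 5.8]
max_reach = 9.3 + 1.9 + 10.5 + 5.8 = 27.5
L_max = max([9.3, 1.9, 10.5, 5.8]) = 10.5
S (sum of others) = 27.5 - 10.5 = 17
min_reach = max(0, 10.5 - 17) = max(0, -6.5) = 0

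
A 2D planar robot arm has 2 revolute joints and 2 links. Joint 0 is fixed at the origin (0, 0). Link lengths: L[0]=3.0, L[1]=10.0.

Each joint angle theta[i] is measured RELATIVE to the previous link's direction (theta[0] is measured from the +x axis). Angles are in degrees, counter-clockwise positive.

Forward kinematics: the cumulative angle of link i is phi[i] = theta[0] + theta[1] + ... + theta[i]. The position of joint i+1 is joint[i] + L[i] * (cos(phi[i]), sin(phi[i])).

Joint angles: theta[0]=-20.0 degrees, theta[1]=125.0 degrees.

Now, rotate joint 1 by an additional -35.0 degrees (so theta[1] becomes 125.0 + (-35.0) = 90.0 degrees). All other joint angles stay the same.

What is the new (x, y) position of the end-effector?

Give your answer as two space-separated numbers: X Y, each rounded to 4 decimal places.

Answer: 6.2393 8.3709

Derivation:
joint[0] = (0.0000, 0.0000)  (base)
link 0: phi[0] = -20 = -20 deg
  cos(-20 deg) = 0.9397, sin(-20 deg) = -0.3420
  joint[1] = (0.0000, 0.0000) + 3 * (0.9397, -0.3420) = (0.0000 + 2.8191, 0.0000 + -1.0261) = (2.8191, -1.0261)
link 1: phi[1] = -20 + 90 = 70 deg
  cos(70 deg) = 0.3420, sin(70 deg) = 0.9397
  joint[2] = (2.8191, -1.0261) + 10 * (0.3420, 0.9397) = (2.8191 + 3.4202, -1.0261 + 9.3969) = (6.2393, 8.3709)
End effector: (6.2393, 8.3709)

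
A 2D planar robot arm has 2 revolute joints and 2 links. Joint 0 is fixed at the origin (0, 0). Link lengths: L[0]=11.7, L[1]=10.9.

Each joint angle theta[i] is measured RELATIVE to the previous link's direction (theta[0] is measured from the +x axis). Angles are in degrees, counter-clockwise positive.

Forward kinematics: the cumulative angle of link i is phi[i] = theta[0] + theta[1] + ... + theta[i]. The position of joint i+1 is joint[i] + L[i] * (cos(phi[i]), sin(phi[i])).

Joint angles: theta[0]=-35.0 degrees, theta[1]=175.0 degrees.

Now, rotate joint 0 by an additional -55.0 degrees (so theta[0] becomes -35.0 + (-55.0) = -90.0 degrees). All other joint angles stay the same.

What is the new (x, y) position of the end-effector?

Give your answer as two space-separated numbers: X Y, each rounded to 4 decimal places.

Answer: 0.9500 -0.8415

Derivation:
joint[0] = (0.0000, 0.0000)  (base)
link 0: phi[0] = -90 = -90 deg
  cos(-90 deg) = 0.0000, sin(-90 deg) = -1.0000
  joint[1] = (0.0000, 0.0000) + 11.7 * (0.0000, -1.0000) = (0.0000 + 0.0000, 0.0000 + -11.7000) = (0.0000, -11.7000)
link 1: phi[1] = -90 + 175 = 85 deg
  cos(85 deg) = 0.0872, sin(85 deg) = 0.9962
  joint[2] = (0.0000, -11.7000) + 10.9 * (0.0872, 0.9962) = (0.0000 + 0.9500, -11.7000 + 10.8585) = (0.9500, -0.8415)
End effector: (0.9500, -0.8415)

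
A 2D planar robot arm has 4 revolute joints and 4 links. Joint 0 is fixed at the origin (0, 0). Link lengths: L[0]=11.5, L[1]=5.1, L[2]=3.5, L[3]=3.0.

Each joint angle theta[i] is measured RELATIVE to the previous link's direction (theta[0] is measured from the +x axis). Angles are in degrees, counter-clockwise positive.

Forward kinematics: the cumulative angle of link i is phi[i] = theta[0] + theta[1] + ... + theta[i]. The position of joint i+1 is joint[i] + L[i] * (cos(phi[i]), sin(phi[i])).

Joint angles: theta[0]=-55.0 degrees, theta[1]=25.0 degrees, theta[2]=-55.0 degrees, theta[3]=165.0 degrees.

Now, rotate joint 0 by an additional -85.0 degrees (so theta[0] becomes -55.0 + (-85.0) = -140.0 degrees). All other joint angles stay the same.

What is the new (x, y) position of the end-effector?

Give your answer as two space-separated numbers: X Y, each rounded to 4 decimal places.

joint[0] = (0.0000, 0.0000)  (base)
link 0: phi[0] = -140 = -140 deg
  cos(-140 deg) = -0.7660, sin(-140 deg) = -0.6428
  joint[1] = (0.0000, 0.0000) + 11.5 * (-0.7660, -0.6428) = (0.0000 + -8.8095, 0.0000 + -7.3921) = (-8.8095, -7.3921)
link 1: phi[1] = -140 + 25 = -115 deg
  cos(-115 deg) = -0.4226, sin(-115 deg) = -0.9063
  joint[2] = (-8.8095, -7.3921) + 5.1 * (-0.4226, -0.9063) = (-8.8095 + -2.1554, -7.3921 + -4.6222) = (-10.9649, -12.0142)
link 2: phi[2] = -140 + 25 + -55 = -170 deg
  cos(-170 deg) = -0.9848, sin(-170 deg) = -0.1736
  joint[3] = (-10.9649, -12.0142) + 3.5 * (-0.9848, -0.1736) = (-10.9649 + -3.4468, -12.0142 + -0.6078) = (-14.4117, -12.6220)
link 3: phi[3] = -140 + 25 + -55 + 165 = -5 deg
  cos(-5 deg) = 0.9962, sin(-5 deg) = -0.0872
  joint[4] = (-14.4117, -12.6220) + 3 * (0.9962, -0.0872) = (-14.4117 + 2.9886, -12.6220 + -0.2615) = (-11.4231, -12.8835)
End effector: (-11.4231, -12.8835)

Answer: -11.4231 -12.8835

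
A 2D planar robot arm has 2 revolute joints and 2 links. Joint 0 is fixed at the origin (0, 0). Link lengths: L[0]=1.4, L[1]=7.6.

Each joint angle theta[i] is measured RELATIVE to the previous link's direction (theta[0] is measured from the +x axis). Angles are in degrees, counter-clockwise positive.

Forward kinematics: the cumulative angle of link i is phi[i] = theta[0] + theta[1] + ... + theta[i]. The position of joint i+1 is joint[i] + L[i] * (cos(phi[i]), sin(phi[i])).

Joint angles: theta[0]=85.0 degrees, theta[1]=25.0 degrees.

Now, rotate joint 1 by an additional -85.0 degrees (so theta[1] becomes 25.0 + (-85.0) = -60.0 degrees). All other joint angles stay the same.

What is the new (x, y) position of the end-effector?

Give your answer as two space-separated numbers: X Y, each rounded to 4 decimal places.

joint[0] = (0.0000, 0.0000)  (base)
link 0: phi[0] = 85 = 85 deg
  cos(85 deg) = 0.0872, sin(85 deg) = 0.9962
  joint[1] = (0.0000, 0.0000) + 1.4 * (0.0872, 0.9962) = (0.0000 + 0.1220, 0.0000 + 1.3947) = (0.1220, 1.3947)
link 1: phi[1] = 85 + -60 = 25 deg
  cos(25 deg) = 0.9063, sin(25 deg) = 0.4226
  joint[2] = (0.1220, 1.3947) + 7.6 * (0.9063, 0.4226) = (0.1220 + 6.8879, 1.3947 + 3.2119) = (7.0100, 4.6066)
End effector: (7.0100, 4.6066)

Answer: 7.0100 4.6066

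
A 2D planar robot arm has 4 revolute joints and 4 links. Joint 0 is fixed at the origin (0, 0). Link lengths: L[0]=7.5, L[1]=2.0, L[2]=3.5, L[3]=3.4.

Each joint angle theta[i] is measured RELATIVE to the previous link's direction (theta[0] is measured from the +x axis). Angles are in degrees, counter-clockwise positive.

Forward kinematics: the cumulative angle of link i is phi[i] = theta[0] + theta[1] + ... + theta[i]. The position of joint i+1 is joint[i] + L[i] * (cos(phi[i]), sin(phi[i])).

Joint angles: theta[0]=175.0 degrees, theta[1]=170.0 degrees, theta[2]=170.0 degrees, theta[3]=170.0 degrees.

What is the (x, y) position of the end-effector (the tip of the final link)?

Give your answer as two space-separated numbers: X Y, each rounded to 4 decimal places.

Answer: -5.9266 -0.3350

Derivation:
joint[0] = (0.0000, 0.0000)  (base)
link 0: phi[0] = 175 = 175 deg
  cos(175 deg) = -0.9962, sin(175 deg) = 0.0872
  joint[1] = (0.0000, 0.0000) + 7.5 * (-0.9962, 0.0872) = (0.0000 + -7.4715, 0.0000 + 0.6537) = (-7.4715, 0.6537)
link 1: phi[1] = 175 + 170 = 345 deg
  cos(345 deg) = 0.9659, sin(345 deg) = -0.2588
  joint[2] = (-7.4715, 0.6537) + 2 * (0.9659, -0.2588) = (-7.4715 + 1.9319, 0.6537 + -0.5176) = (-5.5396, 0.1360)
link 2: phi[2] = 175 + 170 + 170 = 515 deg
  cos(515 deg) = -0.9063, sin(515 deg) = 0.4226
  joint[3] = (-5.5396, 0.1360) + 3.5 * (-0.9063, 0.4226) = (-5.5396 + -3.1721, 0.1360 + 1.4792) = (-8.7117, 1.6152)
link 3: phi[3] = 175 + 170 + 170 + 170 = 685 deg
  cos(685 deg) = 0.8192, sin(685 deg) = -0.5736
  joint[4] = (-8.7117, 1.6152) + 3.4 * (0.8192, -0.5736) = (-8.7117 + 2.7851, 1.6152 + -1.9502) = (-5.9266, -0.3350)
End effector: (-5.9266, -0.3350)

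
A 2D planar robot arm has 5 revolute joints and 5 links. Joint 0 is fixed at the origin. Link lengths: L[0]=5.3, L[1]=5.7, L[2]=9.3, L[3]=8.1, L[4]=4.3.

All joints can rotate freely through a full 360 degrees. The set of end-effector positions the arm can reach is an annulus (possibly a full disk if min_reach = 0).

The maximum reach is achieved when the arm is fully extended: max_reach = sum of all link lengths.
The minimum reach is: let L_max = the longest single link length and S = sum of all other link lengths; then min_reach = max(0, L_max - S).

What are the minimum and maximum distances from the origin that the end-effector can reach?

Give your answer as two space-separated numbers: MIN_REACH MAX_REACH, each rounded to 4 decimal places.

Answer: 0.0000 32.7000

Derivation:
Link lengths: [5.3, 5.7, 9.3, 8.1, 4.3]
max_reach = 5.3 + 5.7 + 9.3 + 8.1 + 4.3 = 32.7
L_max = max([5.3, 5.7, 9.3, 8.1, 4.3]) = 9.3
S (sum of others) = 32.7 - 9.3 = 23.4
min_reach = max(0, 9.3 - 23.4) = max(0, -14.1) = 0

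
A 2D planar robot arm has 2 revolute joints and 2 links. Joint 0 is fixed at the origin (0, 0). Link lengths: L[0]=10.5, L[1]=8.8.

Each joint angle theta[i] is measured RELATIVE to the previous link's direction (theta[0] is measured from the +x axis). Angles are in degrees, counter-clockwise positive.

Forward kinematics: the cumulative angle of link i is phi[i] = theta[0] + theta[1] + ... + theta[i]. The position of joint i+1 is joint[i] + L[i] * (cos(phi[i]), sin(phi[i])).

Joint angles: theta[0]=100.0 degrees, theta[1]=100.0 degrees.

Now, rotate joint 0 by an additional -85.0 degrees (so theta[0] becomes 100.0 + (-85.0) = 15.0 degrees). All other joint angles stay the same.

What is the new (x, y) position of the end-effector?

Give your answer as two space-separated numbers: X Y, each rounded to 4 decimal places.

joint[0] = (0.0000, 0.0000)  (base)
link 0: phi[0] = 15 = 15 deg
  cos(15 deg) = 0.9659, sin(15 deg) = 0.2588
  joint[1] = (0.0000, 0.0000) + 10.5 * (0.9659, 0.2588) = (0.0000 + 10.1422, 0.0000 + 2.7176) = (10.1422, 2.7176)
link 1: phi[1] = 15 + 100 = 115 deg
  cos(115 deg) = -0.4226, sin(115 deg) = 0.9063
  joint[2] = (10.1422, 2.7176) + 8.8 * (-0.4226, 0.9063) = (10.1422 + -3.7190, 2.7176 + 7.9755) = (6.4232, 10.6931)
End effector: (6.4232, 10.6931)

Answer: 6.4232 10.6931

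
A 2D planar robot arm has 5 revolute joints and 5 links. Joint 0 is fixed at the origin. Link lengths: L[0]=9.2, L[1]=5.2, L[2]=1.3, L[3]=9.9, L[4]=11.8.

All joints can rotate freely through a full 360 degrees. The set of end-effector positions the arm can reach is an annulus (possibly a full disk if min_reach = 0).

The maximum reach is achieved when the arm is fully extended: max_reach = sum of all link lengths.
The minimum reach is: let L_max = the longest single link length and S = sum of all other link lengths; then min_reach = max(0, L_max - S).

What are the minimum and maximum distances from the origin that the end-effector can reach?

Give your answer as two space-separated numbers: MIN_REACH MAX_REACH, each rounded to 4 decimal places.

Answer: 0.0000 37.4000

Derivation:
Link lengths: [9.2, 5.2, 1.3, 9.9, 11.8]
max_reach = 9.2 + 5.2 + 1.3 + 9.9 + 11.8 = 37.4
L_max = max([9.2, 5.2, 1.3, 9.9, 11.8]) = 11.8
S (sum of others) = 37.4 - 11.8 = 25.6
min_reach = max(0, 11.8 - 25.6) = max(0, -13.8) = 0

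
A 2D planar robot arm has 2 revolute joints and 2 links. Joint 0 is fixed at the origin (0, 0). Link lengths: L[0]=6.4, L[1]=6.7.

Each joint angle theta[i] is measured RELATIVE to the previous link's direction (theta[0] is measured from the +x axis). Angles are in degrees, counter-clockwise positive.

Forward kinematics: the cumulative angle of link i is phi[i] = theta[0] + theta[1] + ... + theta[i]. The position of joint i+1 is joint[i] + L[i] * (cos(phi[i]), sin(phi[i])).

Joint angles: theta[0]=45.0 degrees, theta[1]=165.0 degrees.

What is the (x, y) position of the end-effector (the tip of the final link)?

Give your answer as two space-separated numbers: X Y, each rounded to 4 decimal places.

Answer: -1.2769 1.1755

Derivation:
joint[0] = (0.0000, 0.0000)  (base)
link 0: phi[0] = 45 = 45 deg
  cos(45 deg) = 0.7071, sin(45 deg) = 0.7071
  joint[1] = (0.0000, 0.0000) + 6.4 * (0.7071, 0.7071) = (0.0000 + 4.5255, 0.0000 + 4.5255) = (4.5255, 4.5255)
link 1: phi[1] = 45 + 165 = 210 deg
  cos(210 deg) = -0.8660, sin(210 deg) = -0.5000
  joint[2] = (4.5255, 4.5255) + 6.7 * (-0.8660, -0.5000) = (4.5255 + -5.8024, 4.5255 + -3.3500) = (-1.2769, 1.1755)
End effector: (-1.2769, 1.1755)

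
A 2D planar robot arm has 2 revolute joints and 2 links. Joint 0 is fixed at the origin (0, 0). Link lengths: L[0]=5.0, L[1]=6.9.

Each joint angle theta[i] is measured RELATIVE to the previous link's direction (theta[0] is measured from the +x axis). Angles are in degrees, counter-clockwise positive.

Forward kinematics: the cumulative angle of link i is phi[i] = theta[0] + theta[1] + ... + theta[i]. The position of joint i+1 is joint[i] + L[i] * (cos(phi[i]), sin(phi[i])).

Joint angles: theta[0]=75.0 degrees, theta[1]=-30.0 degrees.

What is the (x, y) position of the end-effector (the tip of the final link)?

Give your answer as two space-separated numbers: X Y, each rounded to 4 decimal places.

Answer: 6.1731 9.7087

Derivation:
joint[0] = (0.0000, 0.0000)  (base)
link 0: phi[0] = 75 = 75 deg
  cos(75 deg) = 0.2588, sin(75 deg) = 0.9659
  joint[1] = (0.0000, 0.0000) + 5 * (0.2588, 0.9659) = (0.0000 + 1.2941, 0.0000 + 4.8296) = (1.2941, 4.8296)
link 1: phi[1] = 75 + -30 = 45 deg
  cos(45 deg) = 0.7071, sin(45 deg) = 0.7071
  joint[2] = (1.2941, 4.8296) + 6.9 * (0.7071, 0.7071) = (1.2941 + 4.8790, 4.8296 + 4.8790) = (6.1731, 9.7087)
End effector: (6.1731, 9.7087)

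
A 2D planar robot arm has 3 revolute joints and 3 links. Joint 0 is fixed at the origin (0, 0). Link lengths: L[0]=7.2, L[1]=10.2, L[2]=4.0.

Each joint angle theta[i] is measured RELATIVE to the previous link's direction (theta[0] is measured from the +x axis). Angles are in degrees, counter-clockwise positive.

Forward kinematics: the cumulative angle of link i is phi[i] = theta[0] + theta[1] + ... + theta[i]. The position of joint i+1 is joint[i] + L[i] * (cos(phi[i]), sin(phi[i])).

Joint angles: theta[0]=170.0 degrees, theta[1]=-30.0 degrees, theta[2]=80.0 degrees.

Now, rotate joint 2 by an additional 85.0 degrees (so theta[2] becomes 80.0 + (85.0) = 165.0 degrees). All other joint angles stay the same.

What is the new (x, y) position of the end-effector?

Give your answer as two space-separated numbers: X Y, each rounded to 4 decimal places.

joint[0] = (0.0000, 0.0000)  (base)
link 0: phi[0] = 170 = 170 deg
  cos(170 deg) = -0.9848, sin(170 deg) = 0.1736
  joint[1] = (0.0000, 0.0000) + 7.2 * (-0.9848, 0.1736) = (0.0000 + -7.0906, 0.0000 + 1.2503) = (-7.0906, 1.2503)
link 1: phi[1] = 170 + -30 = 140 deg
  cos(140 deg) = -0.7660, sin(140 deg) = 0.6428
  joint[2] = (-7.0906, 1.2503) + 10.2 * (-0.7660, 0.6428) = (-7.0906 + -7.8137, 1.2503 + 6.5564) = (-14.9043, 7.8067)
link 2: phi[2] = 170 + -30 + 165 = 305 deg
  cos(305 deg) = 0.5736, sin(305 deg) = -0.8192
  joint[3] = (-14.9043, 7.8067) + 4 * (0.5736, -0.8192) = (-14.9043 + 2.2943, 7.8067 + -3.2766) = (-12.6100, 4.5301)
End effector: (-12.6100, 4.5301)

Answer: -12.6100 4.5301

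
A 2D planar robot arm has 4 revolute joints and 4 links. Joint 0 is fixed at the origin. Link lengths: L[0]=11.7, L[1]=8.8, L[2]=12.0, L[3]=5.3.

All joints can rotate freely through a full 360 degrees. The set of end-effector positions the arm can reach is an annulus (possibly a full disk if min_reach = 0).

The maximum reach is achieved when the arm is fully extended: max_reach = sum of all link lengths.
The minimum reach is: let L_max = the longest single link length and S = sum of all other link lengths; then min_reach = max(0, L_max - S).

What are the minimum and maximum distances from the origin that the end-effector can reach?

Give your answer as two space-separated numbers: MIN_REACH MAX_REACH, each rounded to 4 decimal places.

Link lengths: [11.7, 8.8, 12.0, 5.3]
max_reach = 11.7 + 8.8 + 12 + 5.3 = 37.8
L_max = max([11.7, 8.8, 12.0, 5.3]) = 12
S (sum of others) = 37.8 - 12 = 25.8
min_reach = max(0, 12 - 25.8) = max(0, -13.8) = 0

Answer: 0.0000 37.8000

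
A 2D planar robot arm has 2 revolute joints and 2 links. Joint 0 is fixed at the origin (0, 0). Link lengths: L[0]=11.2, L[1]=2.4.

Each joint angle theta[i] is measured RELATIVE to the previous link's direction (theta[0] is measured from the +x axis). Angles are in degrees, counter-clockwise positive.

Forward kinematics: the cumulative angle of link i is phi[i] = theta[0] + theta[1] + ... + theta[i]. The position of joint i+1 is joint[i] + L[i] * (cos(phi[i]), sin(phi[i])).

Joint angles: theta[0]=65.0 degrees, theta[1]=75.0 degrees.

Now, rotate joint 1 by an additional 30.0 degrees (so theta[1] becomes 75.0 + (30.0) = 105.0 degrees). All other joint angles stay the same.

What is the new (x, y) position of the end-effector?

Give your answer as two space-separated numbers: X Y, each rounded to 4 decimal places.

joint[0] = (0.0000, 0.0000)  (base)
link 0: phi[0] = 65 = 65 deg
  cos(65 deg) = 0.4226, sin(65 deg) = 0.9063
  joint[1] = (0.0000, 0.0000) + 11.2 * (0.4226, 0.9063) = (0.0000 + 4.7333, 0.0000 + 10.1506) = (4.7333, 10.1506)
link 1: phi[1] = 65 + 105 = 170 deg
  cos(170 deg) = -0.9848, sin(170 deg) = 0.1736
  joint[2] = (4.7333, 10.1506) + 2.4 * (-0.9848, 0.1736) = (4.7333 + -2.3635, 10.1506 + 0.4168) = (2.3698, 10.5674)
End effector: (2.3698, 10.5674)

Answer: 2.3698 10.5674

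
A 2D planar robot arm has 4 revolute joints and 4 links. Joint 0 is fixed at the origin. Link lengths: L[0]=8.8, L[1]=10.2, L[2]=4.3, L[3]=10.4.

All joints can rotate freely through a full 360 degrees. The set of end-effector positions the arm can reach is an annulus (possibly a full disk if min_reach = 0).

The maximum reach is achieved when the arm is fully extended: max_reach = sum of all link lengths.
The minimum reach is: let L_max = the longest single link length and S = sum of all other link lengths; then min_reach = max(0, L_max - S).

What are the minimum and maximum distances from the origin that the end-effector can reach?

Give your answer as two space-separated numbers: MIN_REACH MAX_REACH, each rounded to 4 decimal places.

Answer: 0.0000 33.7000

Derivation:
Link lengths: [8.8, 10.2, 4.3, 10.4]
max_reach = 8.8 + 10.2 + 4.3 + 10.4 = 33.7
L_max = max([8.8, 10.2, 4.3, 10.4]) = 10.4
S (sum of others) = 33.7 - 10.4 = 23.3
min_reach = max(0, 10.4 - 23.3) = max(0, -12.9) = 0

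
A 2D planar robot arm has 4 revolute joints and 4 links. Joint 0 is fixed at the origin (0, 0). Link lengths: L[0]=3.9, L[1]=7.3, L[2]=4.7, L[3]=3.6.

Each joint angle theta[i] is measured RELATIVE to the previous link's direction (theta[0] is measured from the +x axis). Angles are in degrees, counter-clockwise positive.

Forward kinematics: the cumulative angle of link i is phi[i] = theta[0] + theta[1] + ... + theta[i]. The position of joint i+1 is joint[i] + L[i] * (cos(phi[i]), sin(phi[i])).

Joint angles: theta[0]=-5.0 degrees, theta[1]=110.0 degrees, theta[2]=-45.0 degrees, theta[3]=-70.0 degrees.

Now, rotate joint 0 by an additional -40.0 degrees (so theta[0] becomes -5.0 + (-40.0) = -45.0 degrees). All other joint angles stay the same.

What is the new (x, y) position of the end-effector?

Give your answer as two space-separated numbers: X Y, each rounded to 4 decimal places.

joint[0] = (0.0000, 0.0000)  (base)
link 0: phi[0] = -45 = -45 deg
  cos(-45 deg) = 0.7071, sin(-45 deg) = -0.7071
  joint[1] = (0.0000, 0.0000) + 3.9 * (0.7071, -0.7071) = (0.0000 + 2.7577, 0.0000 + -2.7577) = (2.7577, -2.7577)
link 1: phi[1] = -45 + 110 = 65 deg
  cos(65 deg) = 0.4226, sin(65 deg) = 0.9063
  joint[2] = (2.7577, -2.7577) + 7.3 * (0.4226, 0.9063) = (2.7577 + 3.0851, -2.7577 + 6.6160) = (5.8428, 3.8583)
link 2: phi[2] = -45 + 110 + -45 = 20 deg
  cos(20 deg) = 0.9397, sin(20 deg) = 0.3420
  joint[3] = (5.8428, 3.8583) + 4.7 * (0.9397, 0.3420) = (5.8428 + 4.4166, 3.8583 + 1.6075) = (10.2594, 5.4658)
link 3: phi[3] = -45 + 110 + -45 + -70 = -50 deg
  cos(-50 deg) = 0.6428, sin(-50 deg) = -0.7660
  joint[4] = (10.2594, 5.4658) + 3.6 * (0.6428, -0.7660) = (10.2594 + 2.3140, 5.4658 + -2.7578) = (12.5734, 2.7081)
End effector: (12.5734, 2.7081)

Answer: 12.5734 2.7081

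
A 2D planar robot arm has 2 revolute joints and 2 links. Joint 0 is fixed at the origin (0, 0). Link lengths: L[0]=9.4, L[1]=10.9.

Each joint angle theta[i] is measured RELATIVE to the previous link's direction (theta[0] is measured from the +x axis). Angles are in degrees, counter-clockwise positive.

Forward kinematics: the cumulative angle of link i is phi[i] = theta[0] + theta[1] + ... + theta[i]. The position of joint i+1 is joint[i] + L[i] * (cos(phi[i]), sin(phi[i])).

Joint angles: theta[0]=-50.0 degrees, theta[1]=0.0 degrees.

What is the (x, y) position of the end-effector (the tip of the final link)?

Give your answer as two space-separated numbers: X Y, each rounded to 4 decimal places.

Answer: 13.0486 -15.5507

Derivation:
joint[0] = (0.0000, 0.0000)  (base)
link 0: phi[0] = -50 = -50 deg
  cos(-50 deg) = 0.6428, sin(-50 deg) = -0.7660
  joint[1] = (0.0000, 0.0000) + 9.4 * (0.6428, -0.7660) = (0.0000 + 6.0422, 0.0000 + -7.2008) = (6.0422, -7.2008)
link 1: phi[1] = -50 + 0 = -50 deg
  cos(-50 deg) = 0.6428, sin(-50 deg) = -0.7660
  joint[2] = (6.0422, -7.2008) + 10.9 * (0.6428, -0.7660) = (6.0422 + 7.0064, -7.2008 + -8.3499) = (13.0486, -15.5507)
End effector: (13.0486, -15.5507)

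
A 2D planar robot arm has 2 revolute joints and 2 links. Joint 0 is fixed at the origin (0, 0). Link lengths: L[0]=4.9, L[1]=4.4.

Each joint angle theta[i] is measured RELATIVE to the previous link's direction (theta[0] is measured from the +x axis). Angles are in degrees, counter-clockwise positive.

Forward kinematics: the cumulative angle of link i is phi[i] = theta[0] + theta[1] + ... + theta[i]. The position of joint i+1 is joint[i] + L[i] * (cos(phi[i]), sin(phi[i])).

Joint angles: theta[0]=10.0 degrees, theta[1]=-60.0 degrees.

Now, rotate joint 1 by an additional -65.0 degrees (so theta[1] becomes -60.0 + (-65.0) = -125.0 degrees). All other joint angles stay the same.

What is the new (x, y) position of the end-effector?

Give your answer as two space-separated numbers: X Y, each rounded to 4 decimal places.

joint[0] = (0.0000, 0.0000)  (base)
link 0: phi[0] = 10 = 10 deg
  cos(10 deg) = 0.9848, sin(10 deg) = 0.1736
  joint[1] = (0.0000, 0.0000) + 4.9 * (0.9848, 0.1736) = (0.0000 + 4.8256, 0.0000 + 0.8509) = (4.8256, 0.8509)
link 1: phi[1] = 10 + -125 = -115 deg
  cos(-115 deg) = -0.4226, sin(-115 deg) = -0.9063
  joint[2] = (4.8256, 0.8509) + 4.4 * (-0.4226, -0.9063) = (4.8256 + -1.8595, 0.8509 + -3.9878) = (2.9660, -3.1369)
End effector: (2.9660, -3.1369)

Answer: 2.9660 -3.1369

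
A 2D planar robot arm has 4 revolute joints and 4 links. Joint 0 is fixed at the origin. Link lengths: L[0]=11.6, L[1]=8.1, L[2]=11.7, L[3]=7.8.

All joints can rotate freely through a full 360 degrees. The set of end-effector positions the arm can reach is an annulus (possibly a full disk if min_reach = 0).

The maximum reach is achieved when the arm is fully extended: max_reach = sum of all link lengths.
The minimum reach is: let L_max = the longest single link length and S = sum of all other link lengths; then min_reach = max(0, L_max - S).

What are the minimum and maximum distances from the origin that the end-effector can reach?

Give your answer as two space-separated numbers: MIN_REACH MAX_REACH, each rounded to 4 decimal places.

Answer: 0.0000 39.2000

Derivation:
Link lengths: [11.6, 8.1, 11.7, 7.8]
max_reach = 11.6 + 8.1 + 11.7 + 7.8 = 39.2
L_max = max([11.6, 8.1, 11.7, 7.8]) = 11.7
S (sum of others) = 39.2 - 11.7 = 27.5
min_reach = max(0, 11.7 - 27.5) = max(0, -15.8) = 0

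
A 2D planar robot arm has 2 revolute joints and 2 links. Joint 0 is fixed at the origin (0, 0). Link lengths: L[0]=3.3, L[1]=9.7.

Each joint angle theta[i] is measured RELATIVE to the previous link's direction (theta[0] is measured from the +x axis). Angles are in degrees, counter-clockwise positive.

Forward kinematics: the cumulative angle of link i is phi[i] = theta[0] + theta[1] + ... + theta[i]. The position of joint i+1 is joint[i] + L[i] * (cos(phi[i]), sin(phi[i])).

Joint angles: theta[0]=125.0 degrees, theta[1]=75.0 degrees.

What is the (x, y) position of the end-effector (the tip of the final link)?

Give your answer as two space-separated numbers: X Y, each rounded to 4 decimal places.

Answer: -11.0078 -0.6144

Derivation:
joint[0] = (0.0000, 0.0000)  (base)
link 0: phi[0] = 125 = 125 deg
  cos(125 deg) = -0.5736, sin(125 deg) = 0.8192
  joint[1] = (0.0000, 0.0000) + 3.3 * (-0.5736, 0.8192) = (0.0000 + -1.8928, 0.0000 + 2.7032) = (-1.8928, 2.7032)
link 1: phi[1] = 125 + 75 = 200 deg
  cos(200 deg) = -0.9397, sin(200 deg) = -0.3420
  joint[2] = (-1.8928, 2.7032) + 9.7 * (-0.9397, -0.3420) = (-1.8928 + -9.1150, 2.7032 + -3.3176) = (-11.0078, -0.6144)
End effector: (-11.0078, -0.6144)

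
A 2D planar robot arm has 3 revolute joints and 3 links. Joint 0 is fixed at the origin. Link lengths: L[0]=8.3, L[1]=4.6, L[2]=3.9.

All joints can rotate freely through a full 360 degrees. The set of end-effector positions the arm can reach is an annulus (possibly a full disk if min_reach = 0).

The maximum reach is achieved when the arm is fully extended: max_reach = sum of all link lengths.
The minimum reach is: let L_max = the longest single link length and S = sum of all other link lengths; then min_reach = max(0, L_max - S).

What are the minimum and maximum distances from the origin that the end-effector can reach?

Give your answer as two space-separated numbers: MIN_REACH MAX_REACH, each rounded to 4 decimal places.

Link lengths: [8.3, 4.6, 3.9]
max_reach = 8.3 + 4.6 + 3.9 = 16.8
L_max = max([8.3, 4.6, 3.9]) = 8.3
S (sum of others) = 16.8 - 8.3 = 8.5
min_reach = max(0, 8.3 - 8.5) = max(0, -0.2) = 0

Answer: 0.0000 16.8000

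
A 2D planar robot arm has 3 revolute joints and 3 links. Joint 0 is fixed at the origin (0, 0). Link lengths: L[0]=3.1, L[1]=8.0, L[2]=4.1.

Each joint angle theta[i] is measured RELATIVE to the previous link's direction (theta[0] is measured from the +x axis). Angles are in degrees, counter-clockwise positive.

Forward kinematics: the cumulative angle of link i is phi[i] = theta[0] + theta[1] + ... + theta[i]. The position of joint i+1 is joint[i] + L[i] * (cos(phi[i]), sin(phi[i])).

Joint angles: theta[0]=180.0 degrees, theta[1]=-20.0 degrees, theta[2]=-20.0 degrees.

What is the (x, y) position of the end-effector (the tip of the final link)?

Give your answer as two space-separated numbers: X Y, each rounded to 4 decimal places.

Answer: -13.7583 5.3716

Derivation:
joint[0] = (0.0000, 0.0000)  (base)
link 0: phi[0] = 180 = 180 deg
  cos(180 deg) = -1.0000, sin(180 deg) = 0.0000
  joint[1] = (0.0000, 0.0000) + 3.1 * (-1.0000, 0.0000) = (0.0000 + -3.1000, 0.0000 + 0.0000) = (-3.1000, 0.0000)
link 1: phi[1] = 180 + -20 = 160 deg
  cos(160 deg) = -0.9397, sin(160 deg) = 0.3420
  joint[2] = (-3.1000, 0.0000) + 8 * (-0.9397, 0.3420) = (-3.1000 + -7.5175, 0.0000 + 2.7362) = (-10.6175, 2.7362)
link 2: phi[2] = 180 + -20 + -20 = 140 deg
  cos(140 deg) = -0.7660, sin(140 deg) = 0.6428
  joint[3] = (-10.6175, 2.7362) + 4.1 * (-0.7660, 0.6428) = (-10.6175 + -3.1408, 2.7362 + 2.6354) = (-13.7583, 5.3716)
End effector: (-13.7583, 5.3716)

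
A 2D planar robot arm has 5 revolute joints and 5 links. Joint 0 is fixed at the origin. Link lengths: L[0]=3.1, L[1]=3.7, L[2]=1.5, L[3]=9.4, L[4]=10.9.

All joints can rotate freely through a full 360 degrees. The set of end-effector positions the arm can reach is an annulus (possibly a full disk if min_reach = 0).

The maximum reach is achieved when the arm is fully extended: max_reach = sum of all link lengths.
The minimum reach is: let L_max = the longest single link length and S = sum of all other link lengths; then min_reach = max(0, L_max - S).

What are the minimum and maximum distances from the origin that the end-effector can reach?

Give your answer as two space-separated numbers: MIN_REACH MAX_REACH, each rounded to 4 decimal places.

Answer: 0.0000 28.6000

Derivation:
Link lengths: [3.1, 3.7, 1.5, 9.4, 10.9]
max_reach = 3.1 + 3.7 + 1.5 + 9.4 + 10.9 = 28.6
L_max = max([3.1, 3.7, 1.5, 9.4, 10.9]) = 10.9
S (sum of others) = 28.6 - 10.9 = 17.7
min_reach = max(0, 10.9 - 17.7) = max(0, -6.8) = 0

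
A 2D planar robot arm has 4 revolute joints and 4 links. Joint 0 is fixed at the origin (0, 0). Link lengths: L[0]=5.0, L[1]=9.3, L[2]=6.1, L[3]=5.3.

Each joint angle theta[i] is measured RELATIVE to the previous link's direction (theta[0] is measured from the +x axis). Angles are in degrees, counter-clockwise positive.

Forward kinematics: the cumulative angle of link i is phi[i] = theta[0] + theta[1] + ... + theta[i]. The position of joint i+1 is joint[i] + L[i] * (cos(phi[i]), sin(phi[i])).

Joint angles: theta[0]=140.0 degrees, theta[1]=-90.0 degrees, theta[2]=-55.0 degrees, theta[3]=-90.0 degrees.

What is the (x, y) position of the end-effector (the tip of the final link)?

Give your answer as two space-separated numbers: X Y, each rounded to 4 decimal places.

Answer: 7.7626 4.5267

Derivation:
joint[0] = (0.0000, 0.0000)  (base)
link 0: phi[0] = 140 = 140 deg
  cos(140 deg) = -0.7660, sin(140 deg) = 0.6428
  joint[1] = (0.0000, 0.0000) + 5 * (-0.7660, 0.6428) = (0.0000 + -3.8302, 0.0000 + 3.2139) = (-3.8302, 3.2139)
link 1: phi[1] = 140 + -90 = 50 deg
  cos(50 deg) = 0.6428, sin(50 deg) = 0.7660
  joint[2] = (-3.8302, 3.2139) + 9.3 * (0.6428, 0.7660) = (-3.8302 + 5.9779, 3.2139 + 7.1242) = (2.1477, 10.3382)
link 2: phi[2] = 140 + -90 + -55 = -5 deg
  cos(-5 deg) = 0.9962, sin(-5 deg) = -0.0872
  joint[3] = (2.1477, 10.3382) + 6.1 * (0.9962, -0.0872) = (2.1477 + 6.0768, 10.3382 + -0.5317) = (8.2245, 9.8065)
link 3: phi[3] = 140 + -90 + -55 + -90 = -95 deg
  cos(-95 deg) = -0.0872, sin(-95 deg) = -0.9962
  joint[4] = (8.2245, 9.8065) + 5.3 * (-0.0872, -0.9962) = (8.2245 + -0.4619, 9.8065 + -5.2798) = (7.7626, 4.5267)
End effector: (7.7626, 4.5267)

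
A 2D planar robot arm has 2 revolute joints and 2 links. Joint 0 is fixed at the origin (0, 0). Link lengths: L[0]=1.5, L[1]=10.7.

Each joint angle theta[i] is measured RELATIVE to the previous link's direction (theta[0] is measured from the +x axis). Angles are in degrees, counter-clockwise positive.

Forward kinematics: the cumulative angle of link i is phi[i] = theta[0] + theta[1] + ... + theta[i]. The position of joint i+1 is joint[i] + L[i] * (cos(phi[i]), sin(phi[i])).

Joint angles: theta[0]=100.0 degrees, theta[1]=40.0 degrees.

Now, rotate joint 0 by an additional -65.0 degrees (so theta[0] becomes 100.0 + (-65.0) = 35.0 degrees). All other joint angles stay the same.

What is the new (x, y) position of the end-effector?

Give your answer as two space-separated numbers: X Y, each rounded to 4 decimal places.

Answer: 3.9981 11.1958

Derivation:
joint[0] = (0.0000, 0.0000)  (base)
link 0: phi[0] = 35 = 35 deg
  cos(35 deg) = 0.8192, sin(35 deg) = 0.5736
  joint[1] = (0.0000, 0.0000) + 1.5 * (0.8192, 0.5736) = (0.0000 + 1.2287, 0.0000 + 0.8604) = (1.2287, 0.8604)
link 1: phi[1] = 35 + 40 = 75 deg
  cos(75 deg) = 0.2588, sin(75 deg) = 0.9659
  joint[2] = (1.2287, 0.8604) + 10.7 * (0.2588, 0.9659) = (1.2287 + 2.7694, 0.8604 + 10.3354) = (3.9981, 11.1958)
End effector: (3.9981, 11.1958)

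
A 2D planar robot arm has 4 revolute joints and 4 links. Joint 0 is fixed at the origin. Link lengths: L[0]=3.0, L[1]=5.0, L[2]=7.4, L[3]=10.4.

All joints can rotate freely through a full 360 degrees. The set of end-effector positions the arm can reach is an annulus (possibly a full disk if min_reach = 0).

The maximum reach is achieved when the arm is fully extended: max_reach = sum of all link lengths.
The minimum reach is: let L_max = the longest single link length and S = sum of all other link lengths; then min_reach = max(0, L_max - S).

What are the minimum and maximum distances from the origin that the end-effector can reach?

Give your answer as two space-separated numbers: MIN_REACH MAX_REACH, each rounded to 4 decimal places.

Link lengths: [3.0, 5.0, 7.4, 10.4]
max_reach = 3 + 5 + 7.4 + 10.4 = 25.8
L_max = max([3.0, 5.0, 7.4, 10.4]) = 10.4
S (sum of others) = 25.8 - 10.4 = 15.4
min_reach = max(0, 10.4 - 15.4) = max(0, -5) = 0

Answer: 0.0000 25.8000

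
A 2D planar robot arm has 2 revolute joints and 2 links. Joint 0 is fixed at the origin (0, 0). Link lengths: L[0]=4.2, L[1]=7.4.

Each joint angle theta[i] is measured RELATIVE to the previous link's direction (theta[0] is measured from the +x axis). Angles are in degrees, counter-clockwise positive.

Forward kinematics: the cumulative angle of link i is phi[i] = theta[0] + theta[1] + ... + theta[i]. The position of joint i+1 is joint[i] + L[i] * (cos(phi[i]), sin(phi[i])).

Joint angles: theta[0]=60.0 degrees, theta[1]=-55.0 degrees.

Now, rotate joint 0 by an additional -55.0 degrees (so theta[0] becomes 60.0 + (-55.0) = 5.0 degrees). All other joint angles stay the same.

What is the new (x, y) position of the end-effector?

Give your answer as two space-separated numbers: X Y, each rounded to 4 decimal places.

joint[0] = (0.0000, 0.0000)  (base)
link 0: phi[0] = 5 = 5 deg
  cos(5 deg) = 0.9962, sin(5 deg) = 0.0872
  joint[1] = (0.0000, 0.0000) + 4.2 * (0.9962, 0.0872) = (0.0000 + 4.1840, 0.0000 + 0.3661) = (4.1840, 0.3661)
link 1: phi[1] = 5 + -55 = -50 deg
  cos(-50 deg) = 0.6428, sin(-50 deg) = -0.7660
  joint[2] = (4.1840, 0.3661) + 7.4 * (0.6428, -0.7660) = (4.1840 + 4.7566, 0.3661 + -5.6687) = (8.9406, -5.3027)
End effector: (8.9406, -5.3027)

Answer: 8.9406 -5.3027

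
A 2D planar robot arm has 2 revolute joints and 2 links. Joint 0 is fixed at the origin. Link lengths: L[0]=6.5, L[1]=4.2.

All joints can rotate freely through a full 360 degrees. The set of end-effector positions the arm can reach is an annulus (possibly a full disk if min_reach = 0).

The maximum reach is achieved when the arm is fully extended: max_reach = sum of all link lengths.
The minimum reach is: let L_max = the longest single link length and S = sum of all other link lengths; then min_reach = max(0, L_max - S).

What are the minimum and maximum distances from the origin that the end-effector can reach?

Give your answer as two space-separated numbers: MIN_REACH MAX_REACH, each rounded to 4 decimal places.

Link lengths: [6.5, 4.2]
max_reach = 6.5 + 4.2 = 10.7
L_max = max([6.5, 4.2]) = 6.5
S (sum of others) = 10.7 - 6.5 = 4.2
min_reach = max(0, 6.5 - 4.2) = max(0, 2.3) = 2.3

Answer: 2.3000 10.7000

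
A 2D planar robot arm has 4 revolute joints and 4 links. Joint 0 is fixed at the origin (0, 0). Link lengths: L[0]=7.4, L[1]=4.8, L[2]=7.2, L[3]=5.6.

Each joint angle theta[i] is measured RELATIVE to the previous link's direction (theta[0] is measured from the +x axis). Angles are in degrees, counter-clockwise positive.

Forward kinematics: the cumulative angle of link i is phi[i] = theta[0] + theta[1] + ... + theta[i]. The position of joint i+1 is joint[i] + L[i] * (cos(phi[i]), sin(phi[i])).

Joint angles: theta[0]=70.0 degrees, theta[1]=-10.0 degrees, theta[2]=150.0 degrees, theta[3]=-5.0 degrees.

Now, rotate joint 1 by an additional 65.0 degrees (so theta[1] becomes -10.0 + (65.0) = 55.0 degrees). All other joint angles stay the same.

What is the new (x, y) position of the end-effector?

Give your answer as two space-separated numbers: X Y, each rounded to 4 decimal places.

joint[0] = (0.0000, 0.0000)  (base)
link 0: phi[0] = 70 = 70 deg
  cos(70 deg) = 0.3420, sin(70 deg) = 0.9397
  joint[1] = (0.0000, 0.0000) + 7.4 * (0.3420, 0.9397) = (0.0000 + 2.5309, 0.0000 + 6.9537) = (2.5309, 6.9537)
link 1: phi[1] = 70 + 55 = 125 deg
  cos(125 deg) = -0.5736, sin(125 deg) = 0.8192
  joint[2] = (2.5309, 6.9537) + 4.8 * (-0.5736, 0.8192) = (2.5309 + -2.7532, 6.9537 + 3.9319) = (-0.2222, 10.8857)
link 2: phi[2] = 70 + 55 + 150 = 275 deg
  cos(275 deg) = 0.0872, sin(275 deg) = -0.9962
  joint[3] = (-0.2222, 10.8857) + 7.2 * (0.0872, -0.9962) = (-0.2222 + 0.6275, 10.8857 + -7.1726) = (0.4053, 3.7131)
link 3: phi[3] = 70 + 55 + 150 + -5 = 270 deg
  cos(270 deg) = -0.0000, sin(270 deg) = -1.0000
  joint[4] = (0.4053, 3.7131) + 5.6 * (-0.0000, -1.0000) = (0.4053 + -0.0000, 3.7131 + -5.6000) = (0.4053, -1.8869)
End effector: (0.4053, -1.8869)

Answer: 0.4053 -1.8869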